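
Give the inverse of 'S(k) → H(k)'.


The inverse of (P → Q) is (¬P → ¬Q). It is equivalent to the converse, not to the original.
Here P = 'S(k)' and Q = 'H(k)'.

If not (S(k)), then not (H(k)).


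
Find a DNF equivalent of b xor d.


Step 1: b ⊕ d is true exactly when they disagree: (b ∧ ¬d) ∨ (¬b ∧ d).

(b & (~d)) | ((~b) & d)


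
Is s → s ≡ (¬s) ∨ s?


Compare truth tables:
s | φ | ψ
---------
F | T | T
T | T | T
The columns φ and ψ agree on every row.

Yes, they are logically equivalent.


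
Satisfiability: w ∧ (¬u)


Search for a satisfying assignment over {u, w}.
Try u=F, w=T: the formula evaluates to T.
A satisfying assignment exists.

Satisfiable.


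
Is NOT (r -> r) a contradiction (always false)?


Truth table over {r}:
r | φ
-----
F | F
T | F
Every row is false.

Yes, it is a contradiction.


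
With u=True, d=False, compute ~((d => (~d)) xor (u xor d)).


Substitute u=True, d=False:
~d = True
d => (~d) = False => True = True
u xor d = True xor False = True
(d => (~d)) xor (u xor d) = True xor True = False
~((d => (~d)) xor (u xor d)) = True

True


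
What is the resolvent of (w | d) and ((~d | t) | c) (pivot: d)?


The clauses contain complementary literals d and ~d.
Resolution eliminates this pair and disjoins the remaining literals (merging duplicates).

((w | c) | t)


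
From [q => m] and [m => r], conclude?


Hypothetical syllogism: from (P → Q) and (Q → R), infer (P → R).
Chain the two implications through the shared middle term 'm'.

q => r


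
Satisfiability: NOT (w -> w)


Check all 2 assignments over {w}:
w | φ
-----
F | F
T | F
No assignment makes the formula true.

Unsatisfiable.


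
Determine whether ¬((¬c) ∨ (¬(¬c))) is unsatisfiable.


Truth table over {c}:
c | φ
-----
F | F
T | F
Every row is false.

Yes, it is a contradiction.


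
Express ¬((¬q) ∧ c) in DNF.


Step 1: Apply De Morgan: ¬((¬q) ∧ c) = ¬(¬q) ∨ ¬c.
Step 2: Eliminate any double negations (¬¬X = X).

q ∨ (¬c)


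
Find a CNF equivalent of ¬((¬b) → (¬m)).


Step 1: Rewrite (¬b) → (¬m) as ¬(¬b) ∨ (¬m).
Step 2: Negate: ¬(¬(¬b) ∨ (¬m)) = (¬b) ∧ ¬(¬m) (De Morgan + double negation).
Step 3: Eliminate any double negations (¬¬X = X).

(¬b) ∧ m


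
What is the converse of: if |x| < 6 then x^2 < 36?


The converse of (P → Q) is (Q → P). It is not in general equivalent to the original.
Here P = '|x| < 6' and Q = 'x^2 < 36'.

If x^2 < 36, then |x| < 6.


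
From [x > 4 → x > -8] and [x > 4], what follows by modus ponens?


Modus ponens: from (P → Q) and P, infer Q.
P = 'x > 4' is asserted, and P → Q holds, so Q follows.

x > -8.


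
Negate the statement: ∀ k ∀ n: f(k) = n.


Negation flips each quantifier (∀↔∃) and negates the inner predicate.
¬(∀ k ∀ n: φ) = ∃ k ∃ n: ¬φ.

∃ k ∃ n: ¬(f(k) = n)


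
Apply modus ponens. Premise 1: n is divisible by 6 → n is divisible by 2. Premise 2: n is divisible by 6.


Modus ponens: from (P → Q) and P, infer Q.
P = 'n is divisible by 6' is asserted, and P → Q holds, so Q follows.

n is divisible by 2.


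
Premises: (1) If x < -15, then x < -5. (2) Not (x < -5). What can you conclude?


Modus tollens: from (P → Q) and ¬Q, infer ¬P.
Q = 'x < -5' is denied; since P → Q, P must also fail.

Not (x < -15).


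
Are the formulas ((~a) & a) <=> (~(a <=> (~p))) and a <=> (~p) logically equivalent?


Compare truth tables:
a | p | φ | ψ
-------------
False | False | False | False
True | False | True | True
False | True | True | True
True | True | False | False
The columns φ and ψ agree on every row.

Yes, they are logically equivalent.


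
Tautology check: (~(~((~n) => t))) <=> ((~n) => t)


Build the truth table over {n, t}:
n | t | φ
---------
False | False | True
True | False | True
False | True | True
True | True | True
Every row evaluates to true.

Yes, it is a tautology.


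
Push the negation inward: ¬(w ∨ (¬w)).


De Morgan: the negation of a disjunction is the conjunction of the negations.
Distribute ¬ across ∨, flipping it to ∧, and negate each literal.

(¬w) ∧ w


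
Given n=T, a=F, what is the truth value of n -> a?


Implication is false only when antecedent is true and consequent is false.
Substitute: n=T, a=F.
T -> F evaluates to F.

F


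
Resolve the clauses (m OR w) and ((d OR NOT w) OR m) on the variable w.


The clauses contain complementary literals w and NOTw.
Resolution eliminates this pair and disjoins the remaining literals (merging duplicates).

(m OR d)


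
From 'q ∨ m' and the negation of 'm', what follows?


Disjunctive syllogism: from (P ∨ Q) and ¬P, infer Q.
One disjunct, 'm', is ruled out; the other must hold.

q


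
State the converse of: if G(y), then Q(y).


The converse of (P → Q) is (Q → P). It is not in general equivalent to the original.
Here P = 'G(y)' and Q = 'Q(y)'.

If Q(y), then G(y).


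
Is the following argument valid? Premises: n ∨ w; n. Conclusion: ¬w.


This is affirming a disjunct (fallacy). There exist truth assignments where the premises are all true but the conclusion is false.

Invalid.


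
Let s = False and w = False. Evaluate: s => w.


Implication is false only when antecedent is true and consequent is false.
Substitute: s=False, w=False.
False => False evaluates to True.

True


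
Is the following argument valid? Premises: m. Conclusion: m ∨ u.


This matches the form of disjunction introduction: the conclusion follows in every model of the premises.

Valid.


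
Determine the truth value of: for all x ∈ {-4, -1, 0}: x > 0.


Evaluate the predicate on each element: -4:F, -1:F, 0:F.
Counterexample x = -4 fails the predicate.

F


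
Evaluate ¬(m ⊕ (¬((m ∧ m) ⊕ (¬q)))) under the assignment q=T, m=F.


Substitute q=T, m=F:
m ∧ m = F ∧ F = F
¬q = F
(m ∧ m) ⊕ (¬q) = F ⊕ F = F
¬((m ∧ m) ⊕ (¬q)) = T
m ⊕ (¬((m ∧ m) ⊕ (¬q))) = F ⊕ T = T
¬(m ⊕ (¬((m ∧ m) ⊕ (¬q)))) = F

F


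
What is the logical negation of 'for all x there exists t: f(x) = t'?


Negation flips each quantifier (∀↔∃) and negates the inner predicate.
¬(for all x there exists t: φ) = there exists x for all t: ¬φ.

there exists x for all t: NOT(f(x) = t)


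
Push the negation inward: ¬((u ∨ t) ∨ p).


De Morgan: the negation of a disjunction is the conjunction of the negations.
Distribute ¬ across ∨, flipping it to ∧, and negate each literal.

((¬u) ∧ (¬t)) ∧ (¬p)


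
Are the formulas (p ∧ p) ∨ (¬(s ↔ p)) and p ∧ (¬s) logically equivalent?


Compare truth tables:
p | s | φ | ψ
-------------
F | F | F | F
T | F | T | T
F | T | T | F
T | T | T | F
They differ at row 3 (p=F, s=T): φ=T but ψ=F.

No, they are not logically equivalent.


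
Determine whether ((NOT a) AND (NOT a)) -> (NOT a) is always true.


Build the truth table over {a}:
a | φ
-----
F | T
T | T
Every row evaluates to true.

Yes, it is a tautology.


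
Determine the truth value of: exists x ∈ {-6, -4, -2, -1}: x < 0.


Evaluate the predicate on each element: -6:True, -4:True, -2:True, -1:True.
Witness x = -6 satisfies the predicate.

True


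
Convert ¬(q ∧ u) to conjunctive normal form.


Step 1: Apply De Morgan: ¬(q ∧ u) = ¬q ∨ ¬u.

(¬q) ∨ (¬u)


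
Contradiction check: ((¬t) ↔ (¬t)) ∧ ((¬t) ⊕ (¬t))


Truth table over {t}:
t | φ
-----
F | F
T | F
Every row is false.

Yes, it is a contradiction.


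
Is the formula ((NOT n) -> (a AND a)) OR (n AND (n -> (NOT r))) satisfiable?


Search for a satisfying assignment over {a, n, r}.
Try a=T, n=F, r=F: the formula evaluates to T.
A satisfying assignment exists.

Satisfiable.


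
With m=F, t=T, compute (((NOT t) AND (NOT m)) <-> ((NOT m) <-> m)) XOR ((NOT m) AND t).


Substitute m=F, t=T:
NOT t = F
NOT m = T
(NOT t) AND (NOT m) = F AND T = F
NOT m = T
(NOT m) <-> m = T <-> F = F
((NOT t) AND (NOT m)) <-> ((NOT m) <-> m) = F <-> F = T
NOT m = T
(NOT m) AND t = T AND T = T
(((NOT t) AND (NOT m)) <-> ((NOT m) <-> m)) XOR ((NOT m) AND t) = T XOR T = F

F


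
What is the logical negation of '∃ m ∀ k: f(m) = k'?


Negation flips each quantifier (∀↔∃) and negates the inner predicate.
¬(∃ m ∀ k: φ) = ∀ m ∃ k: ¬φ.

∀ m ∃ k: ¬(f(m) = k)


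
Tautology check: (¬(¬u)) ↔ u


Build the truth table over {u}:
u | φ
-----
F | T
T | T
Every row evaluates to true.

Yes, it is a tautology.


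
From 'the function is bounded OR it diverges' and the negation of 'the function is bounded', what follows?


Disjunctive syllogism: from (P ∨ Q) and ¬P, infer Q.
One disjunct, 'the function is bounded', is ruled out; the other must hold.

it diverges


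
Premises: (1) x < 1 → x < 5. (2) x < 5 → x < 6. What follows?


Hypothetical syllogism: from (P → Q) and (Q → R), infer (P → R).
Chain the two implications through the shared middle term 'x < 5'.

x < 1 → x < 6


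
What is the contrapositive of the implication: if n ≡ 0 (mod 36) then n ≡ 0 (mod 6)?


The contrapositive of (P → Q) is (¬Q → ¬P); it is logically equivalent to the original.
Here P = 'n ≡ 0 (mod 36)' and Q = 'n ≡ 0 (mod 6)'.

If not (n ≡ 0 (mod 6)), then not (n ≡ 0 (mod 36)).


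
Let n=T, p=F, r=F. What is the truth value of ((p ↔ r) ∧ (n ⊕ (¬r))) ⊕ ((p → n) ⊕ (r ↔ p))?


Substitute n=T, p=F, r=F:
p ↔ r = F ↔ F = T
¬r = T
n ⊕ (¬r) = T ⊕ T = F
(p ↔ r) ∧ (n ⊕ (¬r)) = T ∧ F = F
p → n = F → T = T
r ↔ p = F ↔ F = T
(p → n) ⊕ (r ↔ p) = T ⊕ T = F
((p ↔ r) ∧ (n ⊕ (¬r))) ⊕ ((p → n) ⊕ (r ↔ p)) = F ⊕ F = F

F


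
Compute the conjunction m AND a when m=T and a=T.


Conjunction is true only when both operands are true.
Substitute: m=T, a=T.
T AND T evaluates to T.

T


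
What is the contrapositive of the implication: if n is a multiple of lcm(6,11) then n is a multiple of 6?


The contrapositive of (P → Q) is (¬Q → ¬P); it is logically equivalent to the original.
Here P = 'n is a multiple of lcm(6,11)' and Q = 'n is a multiple of 6'.

If not (n is a multiple of 6), then not (n is a multiple of lcm(6,11)).


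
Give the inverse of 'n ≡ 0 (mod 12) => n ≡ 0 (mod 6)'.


The inverse of (P → Q) is (¬P → ¬Q). It is equivalent to the converse, not to the original.
Here P = 'n ≡ 0 (mod 12)' and Q = 'n ≡ 0 (mod 6)'.

If not (n ≡ 0 (mod 12)), then not (n ≡ 0 (mod 6)).


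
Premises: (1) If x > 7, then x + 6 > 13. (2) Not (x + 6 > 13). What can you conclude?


Modus tollens: from (P → Q) and ¬Q, infer ¬P.
Q = 'x + 6 > 13' is denied; since P → Q, P must also fail.

Not (x > 7).


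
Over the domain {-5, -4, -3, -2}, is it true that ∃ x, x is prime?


Evaluate the predicate on each element: -5:F, -4:F, -3:F, -2:F.
No element satisfies the predicate.

F


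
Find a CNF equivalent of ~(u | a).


Step 1: Apply De Morgan: ¬(u ∨ a) = ¬u ∧ ¬a.

(~u) & (~a)


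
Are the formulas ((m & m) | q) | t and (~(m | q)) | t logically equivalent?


Compare truth tables:
m | q | t | φ | ψ
-----------------
False | False | False | False | True
True | False | False | True | False
False | True | False | True | False
True | True | False | True | False
False | False | True | True | True
True | False | True | True | True
False | True | True | True | True
True | True | True | True | True
They differ at row 1 (m=False, q=False, t=False): φ=False but ψ=True.

No, they are not logically equivalent.


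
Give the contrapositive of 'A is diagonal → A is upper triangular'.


The contrapositive of (P → Q) is (¬Q → ¬P); it is logically equivalent to the original.
Here P = 'A is diagonal' and Q = 'A is upper triangular'.

If not (A is upper triangular), then not (A is diagonal).


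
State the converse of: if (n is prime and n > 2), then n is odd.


The converse of (P → Q) is (Q → P). It is not in general equivalent to the original.
Here P = '(n is prime and n > 2)' and Q = 'n is odd'.

If n is odd, then (n is prime and n > 2).


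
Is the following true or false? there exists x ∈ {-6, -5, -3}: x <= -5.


Evaluate the predicate on each element: -6:T, -5:T, -3:F.
Witness x = -6 satisfies the predicate.

T


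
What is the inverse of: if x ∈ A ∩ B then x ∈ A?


The inverse of (P → Q) is (¬P → ¬Q). It is equivalent to the converse, not to the original.
Here P = 'x ∈ A ∩ B' and Q = 'x ∈ A'.

If not (x ∈ A ∩ B), then not (x ∈ A).


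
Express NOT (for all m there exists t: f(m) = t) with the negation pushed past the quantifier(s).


Negation flips each quantifier (∀↔∃) and negates the inner predicate.
¬(for all m there exists t: φ) = there exists m for all t: ¬φ.

there exists m for all t: NOT(f(m) = t)


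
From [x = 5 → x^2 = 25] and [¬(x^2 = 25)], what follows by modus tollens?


Modus tollens: from (P → Q) and ¬Q, infer ¬P.
Q = 'x^2 = 25' is denied; since P → Q, P must also fail.

Not (x = 5).


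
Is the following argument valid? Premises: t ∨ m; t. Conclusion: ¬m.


This is affirming a disjunct (fallacy). There exist truth assignments where the premises are all true but the conclusion is false.

Invalid.


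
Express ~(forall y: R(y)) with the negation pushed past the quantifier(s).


¬(forall x: φ) = exists x: ¬φ, and ¬(exists x: φ) = forall x: ¬φ.
Apply to the universal statement.

exists y: ~(R(y))


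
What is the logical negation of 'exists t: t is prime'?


¬(forall x: φ) = exists x: ¬φ, and ¬(exists x: φ) = forall x: ¬φ.
Apply to the existential statement.

forall t: ~(t is prime)


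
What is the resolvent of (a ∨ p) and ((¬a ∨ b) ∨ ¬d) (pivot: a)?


The clauses contain complementary literals a and ¬a.
Resolution eliminates this pair and disjoins the remaining literals (merging duplicates).

((p ∨ ¬d) ∨ b)


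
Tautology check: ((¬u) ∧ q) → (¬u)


Build the truth table over {q, u}:
q | u | φ
---------
F | F | T
T | F | T
F | T | T
T | T | T
Every row evaluates to true.

Yes, it is a tautology.


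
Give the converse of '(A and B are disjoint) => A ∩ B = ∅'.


The converse of (P → Q) is (Q → P). It is not in general equivalent to the original.
Here P = '(A and B are disjoint)' and Q = 'A ∩ B = ∅'.

If A ∩ B = ∅, then (A and B are disjoint).


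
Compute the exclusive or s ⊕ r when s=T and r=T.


Exclusive or is true when exactly one operand is true.
Substitute: s=T, r=T.
T ⊕ T evaluates to F.

F


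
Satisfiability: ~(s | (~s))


Check all 2 assignments over {s}:
s | φ
-----
False | False
True | False
No assignment makes the formula true.

Unsatisfiable.


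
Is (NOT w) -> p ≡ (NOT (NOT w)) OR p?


Compare truth tables:
p | w | φ | ψ
-------------
F | F | F | F
T | F | T | T
F | T | T | T
T | T | T | T
The columns φ and ψ agree on every row.

Yes, they are logically equivalent.


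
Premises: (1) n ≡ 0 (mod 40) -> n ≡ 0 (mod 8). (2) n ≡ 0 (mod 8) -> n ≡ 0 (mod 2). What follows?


Hypothetical syllogism: from (P → Q) and (Q → R), infer (P → R).
Chain the two implications through the shared middle term 'n ≡ 0 (mod 8)'.

n ≡ 0 (mod 40) -> n ≡ 0 (mod 2)


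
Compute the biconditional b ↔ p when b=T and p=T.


Biconditional is true when both operands have the same truth value.
Substitute: b=T, p=T.
T ↔ T evaluates to T.

T


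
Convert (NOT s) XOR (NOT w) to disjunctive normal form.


Step 1: (¬s) ⊕ (¬w) is true exactly when they disagree: ((¬s) ∧ ¬(¬w)) ∨ (¬(¬s) ∧ (¬w)).
Step 2: Eliminate any double negations (¬¬X = X).

((NOT s) AND w) OR (s AND (NOT w))


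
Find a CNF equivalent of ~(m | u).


Step 1: Apply De Morgan: ¬(m ∨ u) = ¬m ∧ ¬u.

(~m) & (~u)


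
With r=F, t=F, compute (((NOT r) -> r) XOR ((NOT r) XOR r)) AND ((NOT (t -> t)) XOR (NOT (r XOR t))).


Substitute r=F, t=F:
… (earlier sub-steps elided)
(NOT r) -> r = T -> F = F
NOT r = T
(NOT r) XOR r = T XOR F = T
((NOT r) -> r) XOR ((NOT r) XOR r) = F XOR T = T
t -> t = F -> F = T
NOT (t -> t) = F
r XOR t = F XOR F = F
NOT (r XOR t) = T
(NOT (t -> t)) XOR (NOT (r XOR t)) = F XOR T = T
(((NOT r) -> r) XOR ((NOT r) XOR r)) AND ((NOT (t -> t)) XOR (NOT (r XOR t))) = T AND T = T

T


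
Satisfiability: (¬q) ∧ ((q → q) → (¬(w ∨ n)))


Search for a satisfying assignment over {n, q, w}.
Try n=F, q=F, w=F: the formula evaluates to T.
A satisfying assignment exists.

Satisfiable.


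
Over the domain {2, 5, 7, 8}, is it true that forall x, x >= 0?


Evaluate the predicate on each element: 2:True, 5:True, 7:True, 8:True.
Every element satisfies the predicate.

True


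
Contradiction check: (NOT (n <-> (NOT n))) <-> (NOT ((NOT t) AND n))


Truth table over {n, t}:
n | t | φ
---------
F | F | T
T | F | F
F | T | T
T | T | T
Satisfying assignment at row 1: n=F, t=F gives T.

No, it is not a contradiction.


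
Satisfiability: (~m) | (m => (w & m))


Search for a satisfying assignment over {m, w}.
Try m=False, w=False: the formula evaluates to True.
A satisfying assignment exists.

Satisfiable.


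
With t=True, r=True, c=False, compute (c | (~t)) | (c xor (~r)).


Substitute t=True, r=True, c=False:
~t = False
c | (~t) = False | False = False
~r = False
c xor (~r) = False xor False = False
(c | (~t)) | (c xor (~r)) = False | False = False

False


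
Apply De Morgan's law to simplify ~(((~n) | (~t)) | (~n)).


De Morgan: the negation of a disjunction is the conjunction of the negations.
Distribute ~ across |, flipping it to &, and negate each literal.

(n & t) & n


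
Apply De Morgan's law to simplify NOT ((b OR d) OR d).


De Morgan: the negation of a disjunction is the conjunction of the negations.
Distribute NOT across OR, flipping it to AND, and negate each literal.

((NOT b) AND (NOT d)) AND (NOT d)


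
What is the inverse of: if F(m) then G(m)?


The inverse of (P → Q) is (¬P → ¬Q). It is equivalent to the converse, not to the original.
Here P = 'F(m)' and Q = 'G(m)'.

If not (F(m)), then not (G(m)).


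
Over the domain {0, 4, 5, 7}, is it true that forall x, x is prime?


Evaluate the predicate on each element: 0:False, 4:False, 5:True, 7:True.
Counterexample x = 0 fails the predicate.

False


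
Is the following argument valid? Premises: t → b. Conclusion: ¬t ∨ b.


This matches the form of material implication: the conclusion follows in every model of the premises.

Valid.


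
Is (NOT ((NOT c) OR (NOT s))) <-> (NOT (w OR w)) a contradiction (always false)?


Truth table over {c, s, w}:
c | s | w | φ
-------------
F | F | F | F
T | F | F | F
F | T | F | F
T | T | F | T
F | F | T | T
T | F | T | T
F | T | T | T
T | T | T | F
Satisfying assignment at row 4: c=T, s=T, w=F gives T.

No, it is not a contradiction.


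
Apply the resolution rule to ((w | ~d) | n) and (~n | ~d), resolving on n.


The clauses contain complementary literals n and ~n.
Resolution eliminates this pair and disjoins the remaining literals (merging duplicates).

(~d | w)


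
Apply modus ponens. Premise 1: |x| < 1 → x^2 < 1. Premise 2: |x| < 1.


Modus ponens: from (P → Q) and P, infer Q.
P = '|x| < 1' is asserted, and P → Q holds, so Q follows.

x^2 < 1.


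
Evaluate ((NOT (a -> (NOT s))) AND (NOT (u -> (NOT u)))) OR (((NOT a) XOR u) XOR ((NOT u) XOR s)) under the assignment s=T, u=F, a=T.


Substitute s=T, u=F, a=T:
… (earlier sub-steps elided)
NOT u = T
u -> (NOT u) = F -> T = T
NOT (u -> (NOT u)) = F
(NOT (a -> (NOT s))) AND (NOT (u -> (NOT u))) = T AND F = F
NOT a = F
(NOT a) XOR u = F XOR F = F
NOT u = T
(NOT u) XOR s = T XOR T = F
((NOT a) XOR u) XOR ((NOT u) XOR s) = F XOR F = F
((NOT (a -> (NOT s))) AND (NOT (u -> (NOT u)))) OR (((NOT a) XOR u) XOR ((NOT u) XOR s)) = F OR F = F

F


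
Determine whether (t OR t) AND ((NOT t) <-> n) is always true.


Build the truth table over {n, t}:
n | t | φ
---------
F | F | F
T | F | F
F | T | T
T | T | F
Counterexample at row 1: with n=F, t=F, the formula is F.

No, it is not a tautology.


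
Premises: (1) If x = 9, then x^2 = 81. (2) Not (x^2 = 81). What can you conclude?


Modus tollens: from (P → Q) and ¬Q, infer ¬P.
Q = 'x^2 = 81' is denied; since P → Q, P must also fail.

Not (x = 9).


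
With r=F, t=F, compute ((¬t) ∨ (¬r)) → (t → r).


Substitute r=F, t=F:
¬t = T
¬r = T
(¬t) ∨ (¬r) = T ∨ T = T
t → r = F → F = T
((¬t) ∨ (¬r)) → (t → r) = T → T = T

T


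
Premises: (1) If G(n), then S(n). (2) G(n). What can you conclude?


Modus ponens: from (P → Q) and P, infer Q.
P = 'G(n)' is asserted, and P → Q holds, so Q follows.

S(n).


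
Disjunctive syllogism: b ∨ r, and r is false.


Disjunctive syllogism: from (P ∨ Q) and ¬P, infer Q.
One disjunct, 'r', is ruled out; the other must hold.

b


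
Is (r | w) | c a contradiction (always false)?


Truth table over {c, r, w}:
c | r | w | φ
-------------
False | False | False | False
True | False | False | True
False | True | False | True
True | True | False | True
False | False | True | True
True | False | True | True
False | True | True | True
True | True | True | True
Satisfying assignment at row 2: c=True, r=False, w=False gives True.

No, it is not a contradiction.


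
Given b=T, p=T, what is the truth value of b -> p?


Implication is false only when antecedent is true and consequent is false.
Substitute: b=T, p=T.
T -> T evaluates to T.

T


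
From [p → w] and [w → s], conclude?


Hypothetical syllogism: from (P → Q) and (Q → R), infer (P → R).
Chain the two implications through the shared middle term 'w'.

p → s


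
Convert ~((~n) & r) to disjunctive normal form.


Step 1: Apply De Morgan: ¬((¬n) ∧ r) = ¬(¬n) ∨ ¬r.
Step 2: Eliminate any double negations (¬¬X = X).

n | (~r)


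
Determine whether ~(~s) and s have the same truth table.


Compare truth tables:
s | φ | ψ
---------
False | False | False
True | True | True
The columns φ and ψ agree on every row.

Yes, they are logically equivalent.


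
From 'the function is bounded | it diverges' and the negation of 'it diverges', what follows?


Disjunctive syllogism: from (P ∨ Q) and ¬P, infer Q.
One disjunct, 'it diverges', is ruled out; the other must hold.

the function is bounded


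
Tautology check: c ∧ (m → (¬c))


Build the truth table over {c, m}:
c | m | φ
---------
F | F | F
T | F | T
F | T | F
T | T | F
Counterexample at row 1: with c=F, m=F, the formula is F.

No, it is not a tautology.


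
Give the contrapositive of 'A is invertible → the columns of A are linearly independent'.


The contrapositive of (P → Q) is (¬Q → ¬P); it is logically equivalent to the original.
Here P = 'A is invertible' and Q = 'the columns of A are linearly independent'.

If not (the columns of A are linearly independent), then not (A is invertible).


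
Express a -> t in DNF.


Step 1: Rewrite a → t as ¬a ∨ t.

(NOT a) OR t


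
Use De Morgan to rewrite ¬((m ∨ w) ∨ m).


De Morgan: the negation of a disjunction is the conjunction of the negations.
Distribute ¬ across ∨, flipping it to ∧, and negate each literal.

((¬m) ∧ (¬w)) ∧ (¬m)


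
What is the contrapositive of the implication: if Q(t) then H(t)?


The contrapositive of (P → Q) is (¬Q → ¬P); it is logically equivalent to the original.
Here P = 'Q(t)' and Q = 'H(t)'.

If not (H(t)), then not (Q(t)).


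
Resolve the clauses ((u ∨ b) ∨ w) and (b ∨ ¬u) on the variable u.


The clauses contain complementary literals u and ¬u.
Resolution eliminates this pair and disjoins the remaining literals (merging duplicates).

(w ∨ b)


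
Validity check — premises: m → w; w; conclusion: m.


This is affirming the consequent (fallacy). There exist truth assignments where the premises are all true but the conclusion is false.

Invalid.


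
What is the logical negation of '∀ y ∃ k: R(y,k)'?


Negation flips each quantifier (∀↔∃) and negates the inner predicate.
¬(∀ y ∃ k: φ) = ∃ y ∀ k: ¬φ.

∃ y ∀ k: ¬(R(y,k))


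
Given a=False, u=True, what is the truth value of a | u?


Disjunction is false only when both operands are false.
Substitute: a=False, u=True.
False | True evaluates to True.

True


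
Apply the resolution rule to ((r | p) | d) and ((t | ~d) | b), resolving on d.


The clauses contain complementary literals d and ~d.
Resolution eliminates this pair and disjoins the remaining literals (merging duplicates).

(((r | p) | b) | t)


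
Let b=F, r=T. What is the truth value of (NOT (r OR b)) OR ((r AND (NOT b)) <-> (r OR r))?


Substitute b=F, r=T:
r OR b = T OR F = T
NOT (r OR b) = F
NOT b = T
r AND (NOT b) = T AND T = T
r OR r = T OR T = T
(r AND (NOT b)) <-> (r OR r) = T <-> T = T
(NOT (r OR b)) OR ((r AND (NOT b)) <-> (r OR r)) = F OR T = T

T


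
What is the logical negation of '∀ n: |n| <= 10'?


¬(∀ x: φ) = ∃ x: ¬φ, and ¬(∃ x: φ) = ∀ x: ¬φ.
Apply to the universal statement.

∃ n: ¬(|n| <= 10)


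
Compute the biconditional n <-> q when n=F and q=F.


Biconditional is true when both operands have the same truth value.
Substitute: n=F, q=F.
F <-> F evaluates to T.

T


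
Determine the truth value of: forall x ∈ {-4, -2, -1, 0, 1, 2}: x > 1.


Evaluate the predicate on each element: -4:False, -2:False, -1:False, 0:False, 1:False, 2:True.
Counterexample x = -4 fails the predicate.

False


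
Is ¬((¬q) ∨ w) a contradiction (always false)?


Truth table over {q, w}:
q | w | φ
---------
F | F | F
T | F | T
F | T | F
T | T | F
Satisfying assignment at row 2: q=T, w=F gives T.

No, it is not a contradiction.


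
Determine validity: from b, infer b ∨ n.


This matches the form of disjunction introduction: the conclusion follows in every model of the premises.

Valid.


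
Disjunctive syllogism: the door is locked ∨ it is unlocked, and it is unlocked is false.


Disjunctive syllogism: from (P ∨ Q) and ¬P, infer Q.
One disjunct, 'it is unlocked', is ruled out; the other must hold.

the door is locked


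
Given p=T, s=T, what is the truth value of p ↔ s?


Biconditional is true when both operands have the same truth value.
Substitute: p=T, s=T.
T ↔ T evaluates to T.

T


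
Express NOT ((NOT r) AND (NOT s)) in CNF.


Step 1: Apply De Morgan: ¬((¬r) ∧ (¬s)) = ¬(¬r) ∨ ¬(¬s).
Step 2: Eliminate any double negations (¬¬X = X).

r OR s


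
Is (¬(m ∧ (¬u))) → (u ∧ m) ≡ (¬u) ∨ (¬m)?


Compare truth tables:
m | u | φ | ψ
-------------
F | F | F | T
T | F | T | T
F | T | F | T
T | T | T | F
They differ at row 1 (m=F, u=F): φ=F but ψ=T.

No, they are not logically equivalent.


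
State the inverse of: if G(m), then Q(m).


The inverse of (P → Q) is (¬P → ¬Q). It is equivalent to the converse, not to the original.
Here P = 'G(m)' and Q = 'Q(m)'.

If not (G(m)), then not (Q(m)).


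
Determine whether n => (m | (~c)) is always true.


Build the truth table over {c, m, n}:
c | m | n | φ
-------------
False | False | False | True
True | False | False | True
False | True | False | True
True | True | False | True
False | False | True | True
True | False | True | False
False | True | True | True
True | True | True | True
Counterexample at row 6: with c=True, m=False, n=True, the formula is False.

No, it is not a tautology.


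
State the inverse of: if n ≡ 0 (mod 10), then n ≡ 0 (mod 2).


The inverse of (P → Q) is (¬P → ¬Q). It is equivalent to the converse, not to the original.
Here P = 'n ≡ 0 (mod 10)' and Q = 'n ≡ 0 (mod 2)'.

If not (n ≡ 0 (mod 10)), then not (n ≡ 0 (mod 2)).


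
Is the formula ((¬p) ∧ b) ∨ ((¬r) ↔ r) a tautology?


Build the truth table over {b, p, r}:
b | p | r | φ
-------------
F | F | F | F
T | F | F | T
F | T | F | F
T | T | F | F
F | F | T | F
T | F | T | T
F | T | T | F
T | T | T | F
Counterexample at row 1: with b=F, p=F, r=F, the formula is F.

No, it is not a tautology.


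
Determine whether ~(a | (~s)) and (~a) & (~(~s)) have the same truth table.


Compare truth tables:
a | s | φ | ψ
-------------
False | False | False | False
True | False | False | False
False | True | True | True
True | True | False | False
The columns φ and ψ agree on every row.

Yes, they are logically equivalent.


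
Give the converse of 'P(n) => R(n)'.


The converse of (P → Q) is (Q → P). It is not in general equivalent to the original.
Here P = 'P(n)' and Q = 'R(n)'.

If R(n), then P(n).


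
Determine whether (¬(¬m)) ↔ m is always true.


Build the truth table over {m}:
m | φ
-----
F | T
T | T
Every row evaluates to true.

Yes, it is a tautology.


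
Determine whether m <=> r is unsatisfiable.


Truth table over {m, r}:
m | r | φ
---------
False | False | True
True | False | False
False | True | False
True | True | True
Satisfying assignment at row 1: m=False, r=False gives True.

No, it is not a contradiction.


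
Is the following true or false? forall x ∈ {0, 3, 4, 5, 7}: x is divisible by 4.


Evaluate the predicate on each element: 0:True, 3:False, 4:True, 5:False, 7:False.
Counterexample x = 3 fails the predicate.

False


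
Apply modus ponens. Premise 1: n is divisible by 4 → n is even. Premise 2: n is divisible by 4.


Modus ponens: from (P → Q) and P, infer Q.
P = 'n is divisible by 4' is asserted, and P → Q holds, so Q follows.

n is even.


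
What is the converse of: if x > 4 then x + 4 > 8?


The converse of (P → Q) is (Q → P). It is not in general equivalent to the original.
Here P = 'x > 4' and Q = 'x + 4 > 8'.

If x + 4 > 8, then x > 4.


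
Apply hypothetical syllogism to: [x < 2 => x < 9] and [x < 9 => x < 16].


Hypothetical syllogism: from (P → Q) and (Q → R), infer (P → R).
Chain the two implications through the shared middle term 'x < 9'.

x < 2 => x < 16


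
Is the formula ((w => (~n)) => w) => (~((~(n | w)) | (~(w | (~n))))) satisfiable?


Search for a satisfying assignment over {n, w}.
Try n=False, w=False: the formula evaluates to True.
A satisfying assignment exists.

Satisfiable.


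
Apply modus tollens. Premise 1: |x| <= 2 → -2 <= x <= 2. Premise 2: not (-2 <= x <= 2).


Modus tollens: from (P → Q) and ¬Q, infer ¬P.
Q = '-2 <= x <= 2' is denied; since P → Q, P must also fail.

Not (|x| <= 2).


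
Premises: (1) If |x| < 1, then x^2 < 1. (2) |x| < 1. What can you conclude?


Modus ponens: from (P → Q) and P, infer Q.
P = '|x| < 1' is asserted, and P → Q holds, so Q follows.

x^2 < 1.


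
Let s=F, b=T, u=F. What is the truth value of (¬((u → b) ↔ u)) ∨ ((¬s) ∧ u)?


Substitute s=F, b=T, u=F:
u → b = F → T = T
(u → b) ↔ u = T ↔ F = F
¬((u → b) ↔ u) = T
¬s = T
(¬s) ∧ u = T ∧ F = F
(¬((u → b) ↔ u)) ∨ ((¬s) ∧ u) = T ∨ F = T

T


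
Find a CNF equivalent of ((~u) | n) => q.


Step 1: Rewrite as ¬((¬u) ∨ n) ∨ q = (¬(¬u) ∧ ¬n) ∨ q.
Step 2: Distribute ∨ over ∧.
Step 3: Eliminate any double negations (¬¬X = X).

(u | q) & ((~n) | q)


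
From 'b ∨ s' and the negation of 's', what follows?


Disjunctive syllogism: from (P ∨ Q) and ¬P, infer Q.
One disjunct, 's', is ruled out; the other must hold.

b


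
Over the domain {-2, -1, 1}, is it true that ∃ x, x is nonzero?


Evaluate the predicate on each element: -2:T, -1:T, 1:T.
Witness x = -2 satisfies the predicate.

T


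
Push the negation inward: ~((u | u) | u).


De Morgan: the negation of a disjunction is the conjunction of the negations.
Distribute ~ across |, flipping it to &, and negate each literal.

((~u) & (~u)) & (~u)


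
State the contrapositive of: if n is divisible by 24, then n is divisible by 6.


The contrapositive of (P → Q) is (¬Q → ¬P); it is logically equivalent to the original.
Here P = 'n is divisible by 24' and Q = 'n is divisible by 6'.

If not (n is divisible by 6), then not (n is divisible by 24).


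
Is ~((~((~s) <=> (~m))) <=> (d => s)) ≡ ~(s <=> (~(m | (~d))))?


Compare truth tables:
d | m | s | φ | ψ
-----------------
False | False | False | True | False
True | False | False | False | True
False | True | False | False | False
True | True | False | True | False
False | False | True | False | True
True | False | True | False | False
False | True | True | True | True
True | True | True | True | True
They differ at row 1 (d=False, m=False, s=False): φ=True but ψ=False.

No, they are not logically equivalent.


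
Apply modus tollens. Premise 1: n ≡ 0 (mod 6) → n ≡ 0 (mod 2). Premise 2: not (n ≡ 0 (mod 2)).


Modus tollens: from (P → Q) and ¬Q, infer ¬P.
Q = 'n ≡ 0 (mod 2)' is denied; since P → Q, P must also fail.

Not (n ≡ 0 (mod 6)).


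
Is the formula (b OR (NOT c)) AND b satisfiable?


Search for a satisfying assignment over {b, c}.
Try b=T, c=F: the formula evaluates to T.
A satisfying assignment exists.

Satisfiable.


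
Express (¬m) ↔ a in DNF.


Step 1: (¬m) ↔ a is true exactly when both agree: ((¬m) ∧ a) ∨ (¬(¬m) ∧ ¬a).
Step 2: Eliminate any double negations (¬¬X = X).

((¬m) ∧ a) ∨ (m ∧ (¬a))


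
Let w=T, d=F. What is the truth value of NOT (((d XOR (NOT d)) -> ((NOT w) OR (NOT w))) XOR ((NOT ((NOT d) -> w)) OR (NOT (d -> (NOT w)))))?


Substitute w=T, d=F:
… (earlier sub-steps elided)
(d XOR (NOT d)) -> ((NOT w) OR (NOT w)) = T -> F = F
NOT d = T
(NOT d) -> w = T -> T = T
NOT ((NOT d) -> w) = F
NOT w = F
d -> (NOT w) = F -> F = T
NOT (d -> (NOT w)) = F
(NOT ((NOT d) -> w)) OR (NOT (d -> (NOT w))) = F OR F = F
((d XOR (NOT d)) -> ((NOT w) OR (NOT w))) XOR ((NOT ((NOT d) -> w)) OR (NOT (d -> (NOT w)))) = F XOR F = F
NOT (((d XOR (NOT d)) -> ((NOT w) OR (NOT w))) XOR ((NOT ((NOT d) -> w)) OR (NOT (d -> (NOT w))))) = T

T


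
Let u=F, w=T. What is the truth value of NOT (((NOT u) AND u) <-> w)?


Substitute u=F, w=T:
NOT u = T
(NOT u) AND u = T AND F = F
((NOT u) AND u) <-> w = F <-> T = F
NOT (((NOT u) AND u) <-> w) = T

T


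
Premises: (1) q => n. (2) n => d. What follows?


Hypothetical syllogism: from (P → Q) and (Q → R), infer (P → R).
Chain the two implications through the shared middle term 'n'.

q => d


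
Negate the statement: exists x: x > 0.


¬(forall x: φ) = exists x: ¬φ, and ¬(exists x: φ) = forall x: ¬φ.
Apply to the existential statement.

forall x: ~(x > 0)


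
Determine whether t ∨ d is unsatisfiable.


Truth table over {d, t}:
d | t | φ
---------
F | F | F
T | F | T
F | T | T
T | T | T
Satisfying assignment at row 2: d=T, t=F gives T.

No, it is not a contradiction.


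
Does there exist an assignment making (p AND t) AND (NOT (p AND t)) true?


Check all 4 assignments over {p, t}:
p | t | φ
---------
F | F | F
T | F | F
F | T | F
T | T | F
No assignment makes the formula true.

Unsatisfiable.


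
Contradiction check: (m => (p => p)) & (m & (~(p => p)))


Truth table over {m, p}:
m | p | φ
---------
False | False | False
True | False | False
False | True | False
True | True | False
Every row is false.

Yes, it is a contradiction.


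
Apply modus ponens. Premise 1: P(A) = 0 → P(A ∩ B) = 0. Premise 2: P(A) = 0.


Modus ponens: from (P → Q) and P, infer Q.
P = 'P(A) = 0' is asserted, and P → Q holds, so Q follows.

P(A ∩ B) = 0.


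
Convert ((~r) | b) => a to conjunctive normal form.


Step 1: Rewrite as ¬((¬r) ∨ b) ∨ a = (¬(¬r) ∧ ¬b) ∨ a.
Step 2: Distribute ∨ over ∧.
Step 3: Eliminate any double negations (¬¬X = X).

(r | a) & ((~b) | a)


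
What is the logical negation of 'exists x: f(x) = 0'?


¬(forall x: φ) = exists x: ¬φ, and ¬(exists x: φ) = forall x: ¬φ.
Apply to the existential statement.

forall x: ~(f(x) = 0)


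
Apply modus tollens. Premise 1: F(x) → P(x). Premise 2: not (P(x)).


Modus tollens: from (P → Q) and ¬Q, infer ¬P.
Q = 'P(x)' is denied; since P → Q, P must also fail.

Not (F(x)).


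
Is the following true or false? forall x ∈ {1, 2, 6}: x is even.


Evaluate the predicate on each element: 1:False, 2:True, 6:True.
Counterexample x = 1 fails the predicate.

False


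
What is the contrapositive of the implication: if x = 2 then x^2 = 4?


The contrapositive of (P → Q) is (¬Q → ¬P); it is logically equivalent to the original.
Here P = 'x = 2' and Q = 'x^2 = 4'.

If not (x^2 = 4), then not (x = 2).


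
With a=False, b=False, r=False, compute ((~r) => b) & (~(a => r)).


Substitute a=False, b=False, r=False:
~r = True
(~r) => b = True => False = False
a => r = False => False = True
~(a => r) = False
((~r) => b) & (~(a => r)) = False & False = False

False


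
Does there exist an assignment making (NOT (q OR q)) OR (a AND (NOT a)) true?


Search for a satisfying assignment over {a, q}.
Try a=F, q=F: the formula evaluates to T.
A satisfying assignment exists.

Satisfiable.


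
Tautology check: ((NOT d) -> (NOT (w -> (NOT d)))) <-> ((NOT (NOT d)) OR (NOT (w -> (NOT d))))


Build the truth table over {d, w}:
d | w | φ
---------
F | F | T
T | F | T
F | T | T
T | T | T
Every row evaluates to true.

Yes, it is a tautology.


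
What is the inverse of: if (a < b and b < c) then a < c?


The inverse of (P → Q) is (¬P → ¬Q). It is equivalent to the converse, not to the original.
Here P = '(a < b and b < c)' and Q = 'a < c'.

If not ((a < b and b < c)), then not (a < c).


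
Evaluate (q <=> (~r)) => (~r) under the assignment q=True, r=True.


Substitute q=True, r=True:
~r = False
q <=> (~r) = True <=> False = False
~r = False
(q <=> (~r)) => (~r) = False => False = True

True


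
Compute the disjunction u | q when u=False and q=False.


Disjunction is false only when both operands are false.
Substitute: u=False, q=False.
False | False evaluates to False.

False


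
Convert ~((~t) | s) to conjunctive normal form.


Step 1: Apply De Morgan: ¬((¬t) ∨ s) = ¬(¬t) ∧ ¬s.
Step 2: Eliminate any double negations (¬¬X = X).

t & (~s)


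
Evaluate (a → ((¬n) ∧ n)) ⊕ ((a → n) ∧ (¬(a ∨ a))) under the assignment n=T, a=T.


Substitute n=T, a=T:
¬n = F
(¬n) ∧ n = F ∧ T = F
a → ((¬n) ∧ n) = T → F = F
a → n = T → T = T
a ∨ a = T ∨ T = T
¬(a ∨ a) = F
(a → n) ∧ (¬(a ∨ a)) = T ∧ F = F
(a → ((¬n) ∧ n)) ⊕ ((a → n) ∧ (¬(a ∨ a))) = F ⊕ F = F

F


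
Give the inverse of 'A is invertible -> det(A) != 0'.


The inverse of (P → Q) is (¬P → ¬Q). It is equivalent to the converse, not to the original.
Here P = 'A is invertible' and Q = 'det(A) != 0'.

If not (A is invertible), then not (det(A) != 0).


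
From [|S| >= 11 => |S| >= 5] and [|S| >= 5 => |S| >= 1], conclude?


Hypothetical syllogism: from (P → Q) and (Q → R), infer (P → R).
Chain the two implications through the shared middle term '|S| >= 5'.

|S| >= 11 => |S| >= 1


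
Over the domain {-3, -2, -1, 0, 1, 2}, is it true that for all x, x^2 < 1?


Evaluate the predicate on each element: -3:F, -2:F, -1:F, 0:T, 1:F, 2:F.
Counterexample x = -3 fails the predicate.

F


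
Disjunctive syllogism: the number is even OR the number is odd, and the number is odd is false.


Disjunctive syllogism: from (P ∨ Q) and ¬P, infer Q.
One disjunct, 'the number is odd', is ruled out; the other must hold.

the number is even
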